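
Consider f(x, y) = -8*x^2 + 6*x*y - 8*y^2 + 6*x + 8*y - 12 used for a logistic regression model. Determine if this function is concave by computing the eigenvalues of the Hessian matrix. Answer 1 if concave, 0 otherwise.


The Hessian of f(x,y) = -8*x^2 + 6*x*y - 8*y^2 + 6*x + 8*y - 12 is:
H = [[-16, 6], [6, -16]]
Trace = -16 - 16 = -32
Determinant = -16*-16 - (6)^2 = 220
Discriminant = (-32)^2 - 4*220 = 144.0
Eigenvalues: lambda_1 = -22.0, lambda_2 = -10.0
The function is concave.

1


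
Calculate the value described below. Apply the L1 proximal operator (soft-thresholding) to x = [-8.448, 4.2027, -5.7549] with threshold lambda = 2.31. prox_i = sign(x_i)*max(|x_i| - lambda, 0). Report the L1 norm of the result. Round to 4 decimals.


Soft-thresholding with lambda = 2.31:
prox(-8.448) = sign(-8.448)*max(|-8.448| - 2.31, 0) = -6.138
prox(4.2027) = sign(4.2027)*max(|4.2027| - 2.31, 0) = 1.8927
prox(-5.7549) = sign(-5.7549)*max(|-5.7549| - 2.31, 0) = -3.4449
prox(x) = [-6.138, 1.8927, -3.4449]
||prox(x)||_1 = 6.138 + 1.8927 + 3.4449 = 11.4756


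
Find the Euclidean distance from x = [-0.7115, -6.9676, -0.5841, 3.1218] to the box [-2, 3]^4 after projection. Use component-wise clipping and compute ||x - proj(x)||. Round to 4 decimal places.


Project each component onto [-2, 3].
clip(-0.7115) = -0.7115, clip(-6.9676) = -2.0, clip(-0.5841) = -0.5841, clip(3.1218) = 3.0
Projection = [-0.7115, -2.0, -0.5841, 3.0]
Squared diffs: [0.0, 24.677, 0.0, 0.0148]
Distance = sqrt(24.6918) = 4.9691


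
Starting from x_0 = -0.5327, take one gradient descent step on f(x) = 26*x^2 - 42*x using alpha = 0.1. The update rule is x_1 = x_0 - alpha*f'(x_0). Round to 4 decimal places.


We compute the gradient at x_0 and apply the update.
f'(x) = 52*x - 42
f'(-0.5327) = 52*-0.5327 - 42 = -69.7004
x_1 = -0.5327 - 0.1*-69.7004 = 6.4373


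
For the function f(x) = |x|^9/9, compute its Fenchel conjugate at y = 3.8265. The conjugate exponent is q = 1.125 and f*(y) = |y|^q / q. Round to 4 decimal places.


The conjugate exponent q satisfies 1/p + 1/q = 1.
p = 9, so q = 9/(9 - 1) = 1.125
|y|^q = 3.8265^1.125 = 4.5253
f*(3.8265) = 4.5253 / 1.125 = 4.0225


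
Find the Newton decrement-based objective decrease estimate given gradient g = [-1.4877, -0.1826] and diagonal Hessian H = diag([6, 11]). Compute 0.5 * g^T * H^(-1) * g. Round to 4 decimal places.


Step 1: H is diagonal, so H^(-1) * g = [-0.248, -0.0166].
Step 2: g^T H^(-1) g = sum_i g_i^2 / H_ii
  = (-1.4877)^2/6 + (-0.1826)^2/11
  = 0.3689 + 0.003 = 0.3719
Step 3: Objective decrease = 0.5 * g^T H^(-1) g = 0.186


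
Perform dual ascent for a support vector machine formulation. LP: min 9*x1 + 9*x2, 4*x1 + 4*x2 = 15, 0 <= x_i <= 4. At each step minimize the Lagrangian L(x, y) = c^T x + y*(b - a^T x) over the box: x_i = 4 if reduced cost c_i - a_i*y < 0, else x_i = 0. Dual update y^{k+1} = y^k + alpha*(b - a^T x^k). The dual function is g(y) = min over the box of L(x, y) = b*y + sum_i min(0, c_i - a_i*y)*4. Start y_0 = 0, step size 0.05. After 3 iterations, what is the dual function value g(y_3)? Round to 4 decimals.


Dual ascent for LP: min 9*x1 + 9*x2, 4*x1 + 4*x2 = 15, 0 <= x_i <= 4
Step 1: y^k = 0.0, reduced costs: (9.0, 9.0)
  x^k = (0.0, 0.0), subgradient = b - a^T x = 15.0
  y^{k+1} = 0.0 + 0.05*15.0 = 0.75
Step 2: y^k = 0.75, reduced costs: (6.0, 6.0)
  x^k = (0.0, 0.0), subgradient = b - a^T x = 15.0
  y^{k+1} = 0.75 + 0.05*15.0 = 1.5
Step 3: y^k = 1.5, reduced costs: (3.0, 3.0)
  x^k = (0.0, 0.0), subgradient = b - a^T x = 15.0
  y^{k+1} = 1.5 + 0.05*15.0 = 2.25
Dual objective at y_3 = 2.25: reduced costs (0.0, 0.0), box minimizer x = (0.0, 0.0)
g(y_3) = b*y + (c1 - a1*y)*x1 + (c2 - a2*y)*x2 = 15*2.25 + 0.0*0.0 + 0.0*0.0 = 33.75 + 0.0 + 0.0 = 33.75


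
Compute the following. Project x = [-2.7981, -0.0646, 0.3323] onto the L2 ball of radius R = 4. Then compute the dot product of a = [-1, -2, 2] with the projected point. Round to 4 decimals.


Step 1: Compute ||x|| (intermediates to 6 decimals).
||x|| = sqrt((-2.7981)^2 + (-0.0646)^2 + 0.3323^2) = 2.818503
Step 2: Project.
Since ||x|| <= R, proj = x (no scaling needed).
proj(x) = [-2.7981, -0.0646, 0.3323]
Step 3: Dot product.
a^T * proj(x) = -1*(-2.7981) - 2*(-0.0646) + 2*0.3323 = 3.5919


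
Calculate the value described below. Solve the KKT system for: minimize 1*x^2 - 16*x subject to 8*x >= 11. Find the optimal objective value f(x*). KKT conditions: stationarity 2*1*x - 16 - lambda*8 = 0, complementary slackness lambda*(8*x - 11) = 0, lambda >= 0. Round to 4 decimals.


Step 1: Try lambda = 0 (constraint inactive).
Stationarity: 2*1*x - 16 = 0
x* = 16/(2*1) = 8.0
Check constraint: 8*8.0 = 64.0 >= 11 -- satisfied.
Step 2: Compute optimal value.
f(x*) = 1*8.0^2 - 16*8.0 = -64.0


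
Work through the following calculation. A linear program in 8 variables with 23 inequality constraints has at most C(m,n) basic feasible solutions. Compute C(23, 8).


Each vertex corresponds to some choice of n active constraints out of m, so the number of vertices is at most C(m, n) = m! / (n!(m-n)!).
m = 23, n = 8
Numerator: 23 * 22 * 21 * 20 * 19 * 18 * 17 * 16
Denominator: 8! = 40320
C(23, 8) = 490314


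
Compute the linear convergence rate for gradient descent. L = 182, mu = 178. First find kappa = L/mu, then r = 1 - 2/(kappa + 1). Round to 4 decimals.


Step 1: Compute the condition number.
kappa = L/mu = 182/178 = 1.0225
Step 2: Compute the convergence rate.
r = 1 - 2/(kappa + 1) = 1 - 2*mu/(L + mu) = (L - mu)/(L + mu) = 4/360 = 0.0111


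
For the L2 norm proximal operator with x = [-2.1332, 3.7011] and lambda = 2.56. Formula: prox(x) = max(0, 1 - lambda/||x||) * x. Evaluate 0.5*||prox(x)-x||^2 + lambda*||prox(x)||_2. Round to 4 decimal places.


Step 1: Compute ||x||.
||x|| = 4.2718
Step 2: Compute scaling factor.
scale = max(0, 1 - 2.56/4.2718) = 0.4007
Step 3: prox(x) = [-0.8548, 1.4831]
||prox(x)|| = 1.7118
Step 4: Proximal objective.
0.5*||prox-x||^2 = 3.2768
lambda*||prox|| = 4.3822
Total = 7.6591


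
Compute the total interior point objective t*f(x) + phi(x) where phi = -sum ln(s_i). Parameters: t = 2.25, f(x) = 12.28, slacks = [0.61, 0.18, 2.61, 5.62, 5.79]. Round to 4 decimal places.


Step 1: Compute log-barrier.
ln values: [-0.4943, -1.7148, 0.9594, 1.7263, 1.7561]
phi = -(-0.4943 - 1.7148 + 0.9594 + 1.7263 + 1.7561) = -2.2327
Step 2: Compute augmented objective.
t*f(x) = 2.25*12.28 = 27.63
Total = 27.63 - 2.2327 = 25.3973


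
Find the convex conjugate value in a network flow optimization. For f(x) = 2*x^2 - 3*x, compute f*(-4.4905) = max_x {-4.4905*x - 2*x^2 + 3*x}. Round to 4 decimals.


f*(y) = sup_x {y*x - a*x^2 - b*x} = sup_x {(y-b)*x - a*x^2}
FOC: (y - b) - 2a*x = 0 => x* = (y - b)/(2a)
x* = (-4.4905 + 3)/(2*2) = -0.3726
f*(-4.4905) = (y-b)^2/(4a) = (-4.4905 + 3)^2/(4*2)
= 2.2216/8 = 0.2777


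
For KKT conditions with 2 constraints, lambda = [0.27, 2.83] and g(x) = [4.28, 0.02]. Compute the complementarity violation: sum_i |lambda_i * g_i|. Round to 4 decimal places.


KKT complementary slackness check:
lambda_1 * g_1 = 0.27 * 4.28 = 1.1556
lambda_2 * g_2 = 2.83 * 0.02 = 0.0566
Total violation = 1.1556 + 0.0566 = 1.2122


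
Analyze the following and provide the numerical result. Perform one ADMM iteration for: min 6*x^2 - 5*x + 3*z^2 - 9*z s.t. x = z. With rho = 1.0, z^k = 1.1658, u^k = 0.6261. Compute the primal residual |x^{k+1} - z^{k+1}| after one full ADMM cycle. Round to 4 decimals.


ADMM iteration with rho = 1.0, z^k = 1.1658, u^k = 0.6261
Step 1: x-update.
Minimize 6*x^2 - 5*x + (1.0/2)*(x - 1.1658 + 0.6261)^2
FOC: (2*6 + 1.0)*x = 5 + 1.0*(1.1658 - 0.6261)
x^{k+1} = 0.4261
Step 2: z-update.
Minimize 3*z^2 - 9*z + (1.0/2)*(0.4261 - z + 0.6261)^2
FOC: (2*3 + 1.0)*z = 9 + 1.0*(0.4261 + 0.6261)
z^{k+1} = 1.436
Step 3: u-update.
u^{k+1} = 0.6261 + 0.4261 - 1.436 = -0.3838
Step 4: Primal residual = |0.4261 - 1.436| = 1.0099


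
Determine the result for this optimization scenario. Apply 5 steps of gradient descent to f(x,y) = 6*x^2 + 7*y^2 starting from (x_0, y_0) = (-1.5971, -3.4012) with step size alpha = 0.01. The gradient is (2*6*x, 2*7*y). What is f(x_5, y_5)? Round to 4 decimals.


Gradient descent on f(x,y) = 6*x^2 + 7*y^2.
Starting point: (-1.5971, -3.4012), alpha = 0.01
Step 1: grad_x = 2*6*-1.5971 = -19.1652, grad_y = 2*7*-3.4012 = -47.6168
  x_1 = -1.5971 - 0.01*-19.1652 = -1.4054
  y_1 = -3.4012 - 0.01*-47.6168 = -2.925
Step 2: grad_x = 2*6*-1.4054 = -16.8654, grad_y = 2*7*-2.925 = -40.9504
  x_2 = -1.4054 - 0.01*-16.8654 = -1.2368
  y_2 = -2.925 - 0.01*-40.9504 = -2.5155
Step 3: grad_x = 2*6*-1.2368 = -14.8415, grad_y = 2*7*-2.5155 = -35.2174
  x_3 = -1.2368 - 0.01*-14.8415 = -1.0884
  y_3 = -2.5155 - 0.01*-35.2174 = -2.1634
Step 4: grad_x = 2*6*-1.0884 = -13.0605, grad_y = 2*7*-2.1634 = -30.287
  x_4 = -1.0884 - 0.01*-13.0605 = -0.9578
  y_4 = -2.1634 - 0.01*-30.287 = -1.8605
Step 5: grad_x = 2*6*-0.9578 = -11.4933, grad_y = 2*7*-1.8605 = -26.0468
  x_5 = -0.9578 - 0.01*-11.4933 = -0.8428
  y_5 = -1.8605 - 0.01*-26.0468 = -1.6
f(-0.8428, -1.6) = 6*(-0.8428)^2 + 7*(-1.6)^2 = 22.1826


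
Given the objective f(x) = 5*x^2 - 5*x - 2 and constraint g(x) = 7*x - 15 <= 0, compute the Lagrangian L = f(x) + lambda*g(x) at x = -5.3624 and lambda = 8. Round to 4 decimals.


Step 1: Evaluate f(x).
f(-5.3624) = 5*(-5.3624)^2 - 5*(-5.3624) - 2 = 168.5887
Step 2: Evaluate g(x).
g(-5.3624) = 7*-5.3624 - 15 = -52.5368
Step 3: Compute Lagrangian.
L = 168.5887 + 8*-52.5368 = -251.7057


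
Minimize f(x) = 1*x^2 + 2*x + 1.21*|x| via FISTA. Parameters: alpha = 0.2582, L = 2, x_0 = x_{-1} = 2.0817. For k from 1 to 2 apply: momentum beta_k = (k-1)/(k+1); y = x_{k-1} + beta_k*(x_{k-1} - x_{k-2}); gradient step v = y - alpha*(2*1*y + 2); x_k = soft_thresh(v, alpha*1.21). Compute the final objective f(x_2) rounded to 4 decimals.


FISTA on f(x) = 1*x^2 + 2*x + 1.21*|x|
L = 2, alpha = 0.2582
Iteration 1: beta = 0.0, y = 2.0817 + 0.0*(2.0817 - 2.0817) = 2.0817
  grad(y) = 6.1634, v = y - alpha*grad = 0.4903
  prox(v) = soft_thresh(0.4903, 0.3124) = 0.1779
Iteration 2: beta = 0.3333, y = 0.1779 + 0.3333*(0.1779 - 2.0817) = -0.4567
  grad(y) = 1.0866, v = y - alpha*grad = -0.7373
  prox(v) = soft_thresh(-0.7373, 0.3124) = -0.4248
f(x_2) = 1*(-0.4248)^2 + 2*(-0.4248) + 1.21*|-0.4248| = -0.1551


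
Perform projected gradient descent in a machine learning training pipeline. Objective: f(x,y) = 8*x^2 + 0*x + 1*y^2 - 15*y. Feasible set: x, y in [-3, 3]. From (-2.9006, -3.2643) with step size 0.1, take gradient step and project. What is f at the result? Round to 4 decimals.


Step 1: Compute gradient at (-2.9006, -3.2643).
grad_x = 2*8*-2.9006 + 0 = -46.4096
grad_y = 2*1*-3.2643 - 15 = -21.5286
Step 2: Gradient step.
x_raw = -2.9006 - 0.1*-46.4096 = 1.7404
y_raw = -3.2643 - 0.1*-21.5286 = -1.1114
Step 3: Project onto [-3, 3].
x_proj = clip(1.7404) = 1.7404
y_proj = clip(-1.1114) = -1.1114
Step 4: Evaluate f.
f(1.7404, -1.1114) = 42.1377


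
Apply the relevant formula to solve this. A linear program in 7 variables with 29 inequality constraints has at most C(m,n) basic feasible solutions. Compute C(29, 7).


Each vertex corresponds to some choice of n active constraints out of m, so the number of vertices is at most C(m, n) = m! / (n!(m-n)!).
m = 29, n = 7
Numerator: 29 * 28 * 27 * 26 * 25 * 24 * 23
Denominator: 7! = 5040
C(29, 7) = 1560780


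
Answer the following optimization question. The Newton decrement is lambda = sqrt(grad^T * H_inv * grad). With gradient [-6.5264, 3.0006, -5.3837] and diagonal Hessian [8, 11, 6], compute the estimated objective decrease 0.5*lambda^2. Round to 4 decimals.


Step 1: H is diagonal, so H^(-1) * g = [-0.8158, 0.2728, -0.8973].
Step 2: g^T H^(-1) g = sum_i g_i^2 / H_ii
  = (-6.5264)^2/8 + (3.0006)^2/11 + (-5.3837)^2/6
  = 5.3242 + 0.8185 + 4.8307 = 10.9735
Step 3: Objective decrease = 0.5 * g^T H^(-1) g = 5.4867


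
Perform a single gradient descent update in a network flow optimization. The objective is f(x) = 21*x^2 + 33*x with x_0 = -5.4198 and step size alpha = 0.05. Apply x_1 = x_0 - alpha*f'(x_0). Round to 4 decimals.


We compute the gradient at x_0 and apply the update.
f'(x) = 42*x + 33
f'(-5.4198) = 42*-5.4198 + 33 = -194.6316
x_1 = -5.4198 - 0.05*-194.6316 = 4.3118


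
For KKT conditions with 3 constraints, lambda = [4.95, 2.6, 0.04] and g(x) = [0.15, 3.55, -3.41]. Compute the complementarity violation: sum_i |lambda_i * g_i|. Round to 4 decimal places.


KKT complementary slackness check:
lambda_1 * g_1 = 4.95 * 0.15 = 0.7425
lambda_2 * g_2 = 2.6 * 3.55 = 9.23
lambda_3 * g_3 = 0.04 * -3.41 = -0.1364
Total violation = 0.7425 + 9.23 + 0.1364 = 10.1089


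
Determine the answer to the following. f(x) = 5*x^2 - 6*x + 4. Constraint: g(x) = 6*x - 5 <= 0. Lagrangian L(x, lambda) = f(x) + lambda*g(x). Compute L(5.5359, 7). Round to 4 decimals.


Step 1: Evaluate f(x).
f(5.5359) = 5*5.5359^2 - 6*5.5359 + 4 = 124.0155
Step 2: Evaluate g(x).
g(5.5359) = 6*5.5359 - 5 = 28.2154
Step 3: Compute Lagrangian.
L = 124.0155 + 7*28.2154 = 321.5233


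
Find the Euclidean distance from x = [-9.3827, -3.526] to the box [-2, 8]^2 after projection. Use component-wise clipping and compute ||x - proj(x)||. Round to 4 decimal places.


Project each component onto [-2, 8].
clip(-9.3827) = -2.0, clip(-3.526) = -2.0
Projection = [-2.0, -2.0]
Squared diffs: [54.5043, 2.3287]
Distance = sqrt(56.833) = 7.5388


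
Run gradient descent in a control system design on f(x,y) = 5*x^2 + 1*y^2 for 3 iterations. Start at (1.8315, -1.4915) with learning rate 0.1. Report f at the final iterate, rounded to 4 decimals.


Gradient descent on f(x,y) = 5*x^2 + 1*y^2.
Starting point: (1.8315, -1.4915), alpha = 0.1
Step 1: grad_x = 2*5*1.8315 = 18.315, grad_y = 2*1*-1.4915 = -2.983
  x_1 = 1.8315 - 0.1*18.315 = 0.0
  y_1 = -1.4915 - 0.1*-2.983 = -1.1932
Step 2: grad_x = 2*5*0.0 = 0.0, grad_y = 2*1*-1.1932 = -2.3864
  x_2 = 0.0 - 0.1*0.0 = 0.0
  y_2 = -1.1932 - 0.1*-2.3864 = -0.9546
Step 3: grad_x = 2*5*0.0 = 0.0, grad_y = 2*1*-0.9546 = -1.9091
  x_3 = 0.0 - 0.1*0.0 = 0.0
  y_3 = -0.9546 - 0.1*-1.9091 = -0.7636
f(0.0, -0.7636) = 5*0.0^2 + 1*(-0.7636)^2 = 0.5832


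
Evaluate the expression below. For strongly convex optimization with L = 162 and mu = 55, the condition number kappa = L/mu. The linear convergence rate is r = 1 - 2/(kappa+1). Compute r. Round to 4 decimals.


Step 1: Compute the condition number.
kappa = L/mu = 162/55 = 2.9455
Step 2: Compute the convergence rate.
r = 1 - 2/(kappa + 1) = 1 - 2*mu/(L + mu) = (L - mu)/(L + mu) = 107/217 = 0.4931


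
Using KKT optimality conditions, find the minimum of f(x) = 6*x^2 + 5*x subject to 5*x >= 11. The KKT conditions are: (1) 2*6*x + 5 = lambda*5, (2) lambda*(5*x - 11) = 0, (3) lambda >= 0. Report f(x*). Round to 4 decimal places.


Step 1: Try lambda = 0 (constraint inactive).
x_unc = -5/(2*6) = -0.4167
Check: 5*-0.4167 = -2.0835 < 11 -- violated!
Step 2: Constraint must be active: 5*x = 11
x* = 11/5 = 2.2
lambda = (2*6*2.2 + 5)/5 = 6.28
Step 3: Compute optimal value.
f(x*) = 6*2.2^2 + 5*2.2 = 40.04


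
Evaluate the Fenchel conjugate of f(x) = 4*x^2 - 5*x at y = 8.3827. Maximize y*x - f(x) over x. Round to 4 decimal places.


f*(y) = sup_x {y*x - a*x^2 - b*x} = sup_x {(y-b)*x - a*x^2}
FOC: (y - b) - 2a*x = 0 => x* = (y - b)/(2a)
x* = (8.3827 + 5)/(2*4) = 1.6728
f*(8.3827) = (y-b)^2/(4a) = (8.3827 + 5)^2/(4*4)
= 179.0967/16 = 11.1935


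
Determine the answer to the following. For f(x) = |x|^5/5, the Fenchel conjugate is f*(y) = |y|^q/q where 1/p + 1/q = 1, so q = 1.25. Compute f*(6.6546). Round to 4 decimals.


The conjugate exponent q satisfies 1/p + 1/q = 1.
p = 5, so q = 5/(5 - 1) = 1.25
|y|^q = 6.6546^1.25 = 10.6881
f*(6.6546) = 10.6881 / 1.25 = 8.5505


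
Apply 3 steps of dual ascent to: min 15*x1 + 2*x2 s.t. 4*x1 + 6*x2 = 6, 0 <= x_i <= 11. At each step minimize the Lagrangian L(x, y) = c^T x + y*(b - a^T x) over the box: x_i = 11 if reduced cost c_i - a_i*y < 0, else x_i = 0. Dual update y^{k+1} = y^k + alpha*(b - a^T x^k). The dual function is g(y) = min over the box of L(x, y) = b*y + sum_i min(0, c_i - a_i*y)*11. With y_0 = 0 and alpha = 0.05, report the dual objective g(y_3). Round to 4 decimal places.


Dual ascent for LP: min 15*x1 + 2*x2, 4*x1 + 6*x2 = 6, 0 <= x_i <= 11
Step 1: y^k = 0.0, reduced costs: (15.0, 2.0)
  x^k = (0.0, 0.0), subgradient = b - a^T x = 6.0
  y^{k+1} = 0.0 + 0.05*6.0 = 0.3
Step 2: y^k = 0.3, reduced costs: (13.8, 0.2)
  x^k = (0.0, 0.0), subgradient = b - a^T x = 6.0
  y^{k+1} = 0.3 + 0.05*6.0 = 0.6
Step 3: y^k = 0.6, reduced costs: (12.6, -1.6)
  x^k = (0.0, 11.0), subgradient = b - a^T x = -60.0
  y^{k+1} = 0.6 + 0.05*-60.0 = -2.4
Dual objective at y_3 = -2.4: reduced costs (24.6, 16.4), box minimizer x = (0.0, 0.0)
g(y_3) = b*y + (c1 - a1*y)*x1 + (c2 - a2*y)*x2 = 6*(-2.4) + 24.6*0.0 + 16.4*0.0 = -14.4 + 0.0 + 0.0 = -14.4


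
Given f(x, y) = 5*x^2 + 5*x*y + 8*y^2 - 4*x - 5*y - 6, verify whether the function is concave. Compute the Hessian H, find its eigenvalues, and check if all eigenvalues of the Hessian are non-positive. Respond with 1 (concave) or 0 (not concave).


The Hessian of f(x,y) = 5*x^2 + 5*x*y + 8*y^2 - 4*x - 5*y - 6 is:
H = [[10, 5], [5, 16]]
Trace = 10 + 16 = 26
Determinant = 10*16 - (5)^2 = 135
Discriminant = (26)^2 - 4*135 = 136.0
Eigenvalues: lambda_1 = 7.169, lambda_2 = 18.831
The function is not concave.

0


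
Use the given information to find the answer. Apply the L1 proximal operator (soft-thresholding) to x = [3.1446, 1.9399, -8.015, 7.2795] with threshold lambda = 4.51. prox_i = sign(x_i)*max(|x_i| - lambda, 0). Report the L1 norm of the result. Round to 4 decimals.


Soft-thresholding with lambda = 4.51:
prox(3.1446) = sign(3.1446)*max(|3.1446| - 4.51, 0) = 0.0
prox(1.9399) = sign(1.9399)*max(|1.9399| - 4.51, 0) = 0.0
prox(-8.015) = sign(-8.015)*max(|-8.015| - 4.51, 0) = -3.505
prox(7.2795) = sign(7.2795)*max(|7.2795| - 4.51, 0) = 2.7695
prox(x) = [0.0, 0.0, -3.505, 2.7695]
||prox(x)||_1 = 0.0 + 0.0 + 3.505 + 2.7695 = 6.2745


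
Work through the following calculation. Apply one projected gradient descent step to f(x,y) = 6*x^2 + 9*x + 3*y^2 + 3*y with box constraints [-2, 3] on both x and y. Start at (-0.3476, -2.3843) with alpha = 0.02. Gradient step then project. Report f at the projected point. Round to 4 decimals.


Step 1: Compute gradient at (-0.3476, -2.3843).
grad_x = 2*6*-0.3476 + 9 = 4.8288
grad_y = 2*3*-2.3843 + 3 = -11.3058
Step 2: Gradient step.
x_raw = -0.3476 - 0.02*4.8288 = -0.4442
y_raw = -2.3843 - 0.02*-11.3058 = -2.1582
Step 3: Project onto [-2, 3].
x_proj = clip(-0.4442) = -0.4442
y_proj = clip(-2.1582) = -2.0
Step 4: Evaluate f.
f(-0.4442, -2.0) = 3.1862


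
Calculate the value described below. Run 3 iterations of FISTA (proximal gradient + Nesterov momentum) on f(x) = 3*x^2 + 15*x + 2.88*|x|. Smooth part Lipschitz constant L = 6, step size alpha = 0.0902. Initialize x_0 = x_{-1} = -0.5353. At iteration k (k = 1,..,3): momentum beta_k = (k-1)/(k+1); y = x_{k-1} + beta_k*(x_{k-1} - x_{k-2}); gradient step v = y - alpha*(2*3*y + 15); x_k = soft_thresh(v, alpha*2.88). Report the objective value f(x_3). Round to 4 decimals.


FISTA on f(x) = 3*x^2 + 15*x + 2.88*|x|
L = 6, alpha = 0.0902
Iteration 1: beta = 0.0, y = -0.5353 + 0.0*(-0.5353 + 0.5353) = -0.5353
  grad(y) = 11.7882, v = y - alpha*grad = -1.5986
  prox(v) = soft_thresh(-1.5986, 0.2598) = -1.3388
Iteration 2: beta = 0.3333, y = -1.3388 + 0.3333*(-1.3388 + 0.5353) = -1.6067
  grad(y) = 5.36, v = y - alpha*grad = -2.0901
  prox(v) = soft_thresh(-2.0901, 0.2598) = -1.8304
Iteration 3: beta = 0.5, y = -1.8304 + 0.5*(-1.8304 + 1.3388) = -2.0761
  grad(y) = 2.5432, v = y - alpha*grad = -2.3055
  prox(v) = soft_thresh(-2.3055, 0.2598) = -2.0458
f(x_3) = 3*(-2.0458)^2 + 15*(-2.0458) + 2.88*|-2.0458| = -12.2392


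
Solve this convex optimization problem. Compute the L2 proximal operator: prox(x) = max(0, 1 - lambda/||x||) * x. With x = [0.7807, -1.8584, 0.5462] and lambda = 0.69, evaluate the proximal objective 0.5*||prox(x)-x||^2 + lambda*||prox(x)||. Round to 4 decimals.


Step 1: Compute ||x||.
||x|| = 2.0884
Step 2: Compute scaling factor.
scale = max(0, 1 - 0.69/2.0884) = 0.6696
Step 3: prox(x) = [0.5228, -1.2444, 0.3657]
||prox(x)|| = 1.3984
Step 4: Proximal objective.
0.5*||prox-x||^2 = 0.2381
lambda*||prox|| = 0.9649
Total = 1.203


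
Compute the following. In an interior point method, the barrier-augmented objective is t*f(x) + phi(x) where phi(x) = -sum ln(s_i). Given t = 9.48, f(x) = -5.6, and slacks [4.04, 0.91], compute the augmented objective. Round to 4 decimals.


Step 1: Compute log-barrier.
ln values: [1.3962, -0.0943]
phi = -(1.3962 - 0.0943) = -1.3019
Step 2: Compute augmented objective.
t*f(x) = 9.48*-5.6 = -53.088
Total = -53.088 - 1.3019 = -54.3899


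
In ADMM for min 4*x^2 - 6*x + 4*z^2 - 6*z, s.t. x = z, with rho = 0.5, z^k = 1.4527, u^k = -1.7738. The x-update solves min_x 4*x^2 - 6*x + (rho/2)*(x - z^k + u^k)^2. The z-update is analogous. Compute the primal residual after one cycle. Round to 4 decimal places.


ADMM iteration with rho = 0.5, z^k = 1.4527, u^k = -1.7738
Step 1: x-update.
Minimize 4*x^2 - 6*x + (0.5/2)*(x - 1.4527 - 1.7738)^2
FOC: (2*4 + 0.5)*x = 6 + 0.5*(1.4527 + 1.7738)
x^{k+1} = 0.8957
Step 2: z-update.
Minimize 4*z^2 - 6*z + (0.5/2)*(0.8957 - z - 1.7738)^2
FOC: (2*4 + 0.5)*z = 6 + 0.5*(0.8957 - 1.7738)
z^{k+1} = 0.6542
Step 3: u-update.
u^{k+1} = -1.7738 + 0.8957 - 0.6542 = -1.5324
Step 4: Primal residual = |0.8957 - 0.6542| = 0.2414


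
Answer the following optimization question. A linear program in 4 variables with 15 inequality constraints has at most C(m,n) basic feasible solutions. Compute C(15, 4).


Each vertex corresponds to some choice of n active constraints out of m, so the number of vertices is at most C(m, n) = m! / (n!(m-n)!).
m = 15, n = 4
Numerator: 15 * 14 * 13 * 12
Denominator: 4! = 24
C(15, 4) = 1365


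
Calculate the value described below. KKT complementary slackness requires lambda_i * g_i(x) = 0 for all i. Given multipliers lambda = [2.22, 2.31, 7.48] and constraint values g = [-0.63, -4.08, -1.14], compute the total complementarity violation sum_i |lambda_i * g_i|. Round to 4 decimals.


KKT complementary slackness check:
lambda_1 * g_1 = 2.22 * -0.63 = -1.3986
lambda_2 * g_2 = 2.31 * -4.08 = -9.4248
lambda_3 * g_3 = 7.48 * -1.14 = -8.5272
Total violation = 1.3986 + 9.4248 + 8.5272 = 19.3506


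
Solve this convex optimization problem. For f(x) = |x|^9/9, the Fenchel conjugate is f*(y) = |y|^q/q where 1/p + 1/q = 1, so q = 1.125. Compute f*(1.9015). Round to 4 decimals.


The conjugate exponent q satisfies 1/p + 1/q = 1.
p = 9, so q = 9/(9 - 1) = 1.125
|y|^q = 1.9015^1.125 = 2.0606
f*(1.9015) = 2.0606 / 1.125 = 1.8316


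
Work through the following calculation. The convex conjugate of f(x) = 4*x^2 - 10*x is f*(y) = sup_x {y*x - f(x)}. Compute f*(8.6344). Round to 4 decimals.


f*(y) = sup_x {y*x - a*x^2 - b*x} = sup_x {(y-b)*x - a*x^2}
FOC: (y - b) - 2a*x = 0 => x* = (y - b)/(2a)
x* = (8.6344 + 10)/(2*4) = 2.3293
f*(8.6344) = (y-b)^2/(4a) = (8.6344 + 10)^2/(4*4)
= 347.2409/16 = 21.7026


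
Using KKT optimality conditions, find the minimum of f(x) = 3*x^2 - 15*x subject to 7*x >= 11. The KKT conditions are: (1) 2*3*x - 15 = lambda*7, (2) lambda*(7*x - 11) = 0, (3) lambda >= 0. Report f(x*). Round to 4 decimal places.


Step 1: Try lambda = 0 (constraint inactive).
Stationarity: 2*3*x - 15 = 0
x* = 15/(2*3) = 2.5
Check constraint: 7*2.5 = 17.5 >= 11 -- satisfied.
Step 2: Compute optimal value.
f(x*) = 3*2.5^2 - 15*2.5 = -18.75


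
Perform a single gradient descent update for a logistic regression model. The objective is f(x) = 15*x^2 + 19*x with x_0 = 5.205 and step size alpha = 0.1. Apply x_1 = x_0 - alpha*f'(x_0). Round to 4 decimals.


We compute the gradient at x_0 and apply the update.
f'(x) = 30*x + 19
f'(5.205) = 30*5.205 + 19 = 175.15
x_1 = 5.205 - 0.1*175.15 = -12.31


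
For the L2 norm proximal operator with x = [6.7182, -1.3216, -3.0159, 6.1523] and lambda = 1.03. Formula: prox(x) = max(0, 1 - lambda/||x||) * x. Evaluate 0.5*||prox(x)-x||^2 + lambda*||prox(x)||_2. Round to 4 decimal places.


Step 1: Compute ||x||.
||x|| = 9.6864
Step 2: Compute scaling factor.
scale = max(0, 1 - 1.03/9.6864) = 0.8937
Step 3: prox(x) = [6.0038, -1.1811, -2.6952, 5.4981]
||prox(x)|| = 8.6564
Step 4: Proximal objective.
0.5*||prox-x||^2 = 0.5305
lambda*||prox|| = 8.9161
Total = 9.4466


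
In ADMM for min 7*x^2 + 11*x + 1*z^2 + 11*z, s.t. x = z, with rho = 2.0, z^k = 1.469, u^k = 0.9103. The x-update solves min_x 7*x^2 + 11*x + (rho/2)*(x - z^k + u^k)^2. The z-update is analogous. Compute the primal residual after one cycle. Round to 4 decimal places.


ADMM iteration with rho = 2.0, z^k = 1.469, u^k = 0.9103
Step 1: x-update.
Minimize 7*x^2 + 11*x + (2.0/2)*(x - 1.469 + 0.9103)^2
FOC: (2*7 + 2.0)*x = -11 + 2.0*(1.469 - 0.9103)
x^{k+1} = -0.6177
Step 2: z-update.
Minimize 1*z^2 + 11*z + (2.0/2)*(-0.6177 - z + 0.9103)^2
FOC: (2*1 + 2.0)*z = -11 + 2.0*(-0.6177 + 0.9103)
z^{k+1} = -2.6037
Step 3: u-update.
u^{k+1} = 0.9103 - 0.6177 + 2.6037 = 2.8963
Step 4: Primal residual = |-0.6177 + 2.6037| = 1.986


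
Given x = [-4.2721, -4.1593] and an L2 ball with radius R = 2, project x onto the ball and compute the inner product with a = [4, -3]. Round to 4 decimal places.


Step 1: Compute ||x|| (intermediates to 6 decimals).
||x|| = sqrt((-4.2721)^2 + (-4.1593)^2) = 5.962434
Step 2: Project.
Since ||x|| > R, scale = R/||x|| = 2/5.962434 = 0.335433, proj(x) = scale * x
proj(x) = [-1.433003, -1.395166]
Step 3: Dot product.
a^T * proj(x) = 4*(-1.433003) - 3*(-1.395166) = -1.5465


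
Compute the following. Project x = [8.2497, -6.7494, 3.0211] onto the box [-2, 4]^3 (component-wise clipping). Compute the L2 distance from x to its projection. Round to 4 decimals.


Project each component onto [-2, 4].
clip(8.2497) = 4.0, clip(-6.7494) = -2.0, clip(3.0211) = 3.0211
Projection = [4.0, -2.0, 3.0211]
Squared diffs: [18.06, 22.5568, 0.0]
Distance = sqrt(40.6168) = 6.3731


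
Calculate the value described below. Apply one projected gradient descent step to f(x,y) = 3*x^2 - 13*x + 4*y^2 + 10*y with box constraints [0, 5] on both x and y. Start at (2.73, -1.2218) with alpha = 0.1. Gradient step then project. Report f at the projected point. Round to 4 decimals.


Step 1: Compute gradient at (2.73, -1.2218).
grad_x = 2*3*2.73 - 13 = 3.38
grad_y = 2*4*-1.2218 + 10 = 0.2256
Step 2: Gradient step.
x_raw = 2.73 - 0.1*3.38 = 2.392
y_raw = -1.2218 - 0.1*0.2256 = -1.2444
Step 3: Project onto [0, 5].
x_proj = clip(2.392) = 2.392
y_proj = clip(-1.2444) = 0.0
Step 4: Evaluate f.
f(2.392, 0.0) = -13.931


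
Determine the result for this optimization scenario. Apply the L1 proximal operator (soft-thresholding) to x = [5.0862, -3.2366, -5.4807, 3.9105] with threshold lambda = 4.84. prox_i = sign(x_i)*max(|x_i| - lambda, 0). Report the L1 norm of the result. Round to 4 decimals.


Soft-thresholding with lambda = 4.84:
prox(5.0862) = sign(5.0862)*max(|5.0862| - 4.84, 0) = 0.2462
prox(-3.2366) = sign(-3.2366)*max(|-3.2366| - 4.84, 0) = 0.0
prox(-5.4807) = sign(-5.4807)*max(|-5.4807| - 4.84, 0) = -0.6407
prox(3.9105) = sign(3.9105)*max(|3.9105| - 4.84, 0) = 0.0
prox(x) = [0.2462, 0.0, -0.6407, 0.0]
||prox(x)||_1 = 0.2462 + 0.0 + 0.6407 + 0.0 = 0.8869


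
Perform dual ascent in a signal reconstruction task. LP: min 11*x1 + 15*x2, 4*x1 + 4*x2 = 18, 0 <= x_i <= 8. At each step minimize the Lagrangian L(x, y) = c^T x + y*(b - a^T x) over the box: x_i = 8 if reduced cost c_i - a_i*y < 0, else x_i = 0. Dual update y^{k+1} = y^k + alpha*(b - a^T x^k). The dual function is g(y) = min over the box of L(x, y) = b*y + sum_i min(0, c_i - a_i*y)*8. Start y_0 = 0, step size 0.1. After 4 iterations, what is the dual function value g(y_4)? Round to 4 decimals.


Dual ascent for LP: min 11*x1 + 15*x2, 4*x1 + 4*x2 = 18, 0 <= x_i <= 8
Step 1: y^k = 0.0, reduced costs: (11.0, 15.0)
  x^k = (0.0, 0.0), subgradient = b - a^T x = 18.0
  y^{k+1} = 0.0 + 0.1*18.0 = 1.8
Step 2: y^k = 1.8, reduced costs: (3.8, 7.8)
  x^k = (0.0, 0.0), subgradient = b - a^T x = 18.0
  y^{k+1} = 1.8 + 0.1*18.0 = 3.6
Step 3: y^k = 3.6, reduced costs: (-3.4, 0.6)
  x^k = (8.0, 0.0), subgradient = b - a^T x = -14.0
  y^{k+1} = 3.6 + 0.1*-14.0 = 2.2
Step 4: y^k = 2.2, reduced costs: (2.2, 6.2)
  x^k = (0.0, 0.0), subgradient = b - a^T x = 18.0
  y^{k+1} = 2.2 + 0.1*18.0 = 4.0
Dual objective at y_4 = 4.0: reduced costs (-5.0, -1.0), box minimizer x = (8.0, 8.0)
g(y_4) = b*y + (c1 - a1*y)*x1 + (c2 - a2*y)*x2 = 18*4.0 + (-5.0)*8.0 + (-1.0)*8.0 = 72.0 - 40.0 - 8.0 = 24.0


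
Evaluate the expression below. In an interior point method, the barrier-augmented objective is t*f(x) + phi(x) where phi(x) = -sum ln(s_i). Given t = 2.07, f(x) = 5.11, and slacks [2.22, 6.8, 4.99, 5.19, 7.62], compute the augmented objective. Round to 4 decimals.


Step 1: Compute log-barrier.
ln values: [0.7975, 1.9169, 1.6074, 1.6467, 2.0308]
phi = -(0.7975 + 1.9169 + 1.6074 + 1.6467 + 2.0308) = -7.9994
Step 2: Compute augmented objective.
t*f(x) = 2.07*5.11 = 10.5777
Total = 10.5777 - 7.9994 = 2.5783


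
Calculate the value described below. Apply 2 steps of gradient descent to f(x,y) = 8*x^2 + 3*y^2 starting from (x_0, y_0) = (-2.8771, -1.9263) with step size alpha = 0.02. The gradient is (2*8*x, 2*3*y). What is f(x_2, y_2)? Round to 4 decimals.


Gradient descent on f(x,y) = 8*x^2 + 3*y^2.
Starting point: (-2.8771, -1.9263), alpha = 0.02
Step 1: grad_x = 2*8*-2.8771 = -46.0336, grad_y = 2*3*-1.9263 = -11.5578
  x_1 = -2.8771 - 0.02*-46.0336 = -1.9564
  y_1 = -1.9263 - 0.02*-11.5578 = -1.6951
Step 2: grad_x = 2*8*-1.9564 = -31.3028, grad_y = 2*3*-1.6951 = -10.1709
  x_2 = -1.9564 - 0.02*-31.3028 = -1.3304
  y_2 = -1.6951 - 0.02*-10.1709 = -1.4917
f(-1.3304, -1.4917) = 8*(-1.3304)^2 + 3*(-1.4917)^2 = 20.8348


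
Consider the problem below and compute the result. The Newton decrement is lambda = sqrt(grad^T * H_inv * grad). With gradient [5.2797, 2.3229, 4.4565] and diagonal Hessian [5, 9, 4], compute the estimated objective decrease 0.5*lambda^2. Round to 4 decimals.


Step 1: H is diagonal, so H^(-1) * g = [1.0559, 0.2581, 1.1141].
Step 2: g^T H^(-1) g = sum_i g_i^2 / H_ii
  = (5.2797)^2/5 + (2.3229)^2/9 + (4.4565)^2/4
  = 5.575 + 0.5995 + 4.9651 = 11.1397
Step 3: Objective decrease = 0.5 * g^T H^(-1) g = 5.5698


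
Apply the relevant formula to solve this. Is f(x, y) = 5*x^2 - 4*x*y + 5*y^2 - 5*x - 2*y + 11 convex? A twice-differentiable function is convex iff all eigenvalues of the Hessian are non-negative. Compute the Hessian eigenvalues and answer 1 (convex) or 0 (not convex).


The Hessian of f(x,y) = 5*x^2 - 4*x*y + 5*y^2 - 5*x - 2*y + 11 is:
H = [[10, -4], [-4, 10]]
Trace = 10 + 10 = 20
Determinant = 10*10 - (-4)^2 = 84
Discriminant = (20)^2 - 4*84 = 64.0
Eigenvalues: lambda_1 = 6.0, lambda_2 = 14.0
The function is convex.

1


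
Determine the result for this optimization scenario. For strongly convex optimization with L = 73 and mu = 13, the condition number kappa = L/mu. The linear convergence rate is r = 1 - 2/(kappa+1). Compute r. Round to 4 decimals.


Step 1: Compute the condition number.
kappa = L/mu = 73/13 = 5.6154
Step 2: Compute the convergence rate.
r = 1 - 2/(kappa + 1) = 1 - 2*mu/(L + mu) = (L - mu)/(L + mu) = 60/86 = 0.6977


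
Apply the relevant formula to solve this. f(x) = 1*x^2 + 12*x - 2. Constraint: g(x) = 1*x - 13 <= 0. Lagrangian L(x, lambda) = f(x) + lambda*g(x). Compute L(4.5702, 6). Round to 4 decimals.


Step 1: Evaluate f(x).
f(4.5702) = 1*4.5702^2 + 12*4.5702 - 2 = 73.7291
Step 2: Evaluate g(x).
g(4.5702) = 1*4.5702 - 13 = -8.4298
Step 3: Compute Lagrangian.
L = 73.7291 + 6*-8.4298 = 23.1503


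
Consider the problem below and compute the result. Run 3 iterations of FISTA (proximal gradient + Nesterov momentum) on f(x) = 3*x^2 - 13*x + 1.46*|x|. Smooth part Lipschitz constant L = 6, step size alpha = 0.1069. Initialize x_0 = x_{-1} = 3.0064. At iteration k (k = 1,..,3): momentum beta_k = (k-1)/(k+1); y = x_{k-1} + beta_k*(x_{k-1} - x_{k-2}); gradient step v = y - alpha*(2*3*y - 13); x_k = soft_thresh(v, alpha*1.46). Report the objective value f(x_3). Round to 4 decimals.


FISTA on f(x) = 3*x^2 - 13*x + 1.46*|x|
L = 6, alpha = 0.1069
Iteration 1: beta = 0.0, y = 3.0064 + 0.0*(3.0064 - 3.0064) = 3.0064
  grad(y) = 5.0384, v = y - alpha*grad = 2.4678
  prox(v) = soft_thresh(2.4678, 0.1561) = 2.3117
Iteration 2: beta = 0.3333, y = 2.3117 + 0.3333*(2.3117 - 3.0064) = 2.0802
  grad(y) = -0.519, v = y - alpha*grad = 2.1356
  prox(v) = soft_thresh(2.1356, 0.1561) = 1.9796
Iteration 3: beta = 0.5, y = 1.9796 + 0.5*(1.9796 - 2.3117) = 1.8135
  grad(y) = -2.119, v = y - alpha*grad = 2.04
  prox(v) = soft_thresh(2.04, 0.1561) = 1.8839
f(x_3) = 3*1.8839^2 - 13*1.8839 + 1.46*|1.8839| = -11.093


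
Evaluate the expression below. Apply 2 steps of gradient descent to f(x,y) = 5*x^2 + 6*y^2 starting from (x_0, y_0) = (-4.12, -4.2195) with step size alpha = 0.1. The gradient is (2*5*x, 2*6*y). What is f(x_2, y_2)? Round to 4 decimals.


Gradient descent on f(x,y) = 5*x^2 + 6*y^2.
Starting point: (-4.12, -4.2195), alpha = 0.1
Step 1: grad_x = 2*5*-4.12 = -41.2, grad_y = 2*6*-4.2195 = -50.634
  x_1 = -4.12 - 0.1*-41.2 = 0.0
  y_1 = -4.2195 - 0.1*-50.634 = 0.8439
Step 2: grad_x = 2*5*0.0 = 0.0, grad_y = 2*6*0.8439 = 10.1268
  x_2 = 0.0 - 0.1*0.0 = 0.0
  y_2 = 0.8439 - 0.1*10.1268 = -0.1688
f(0.0, -0.1688) = 5*0.0^2 + 6*(-0.1688)^2 = 0.1709


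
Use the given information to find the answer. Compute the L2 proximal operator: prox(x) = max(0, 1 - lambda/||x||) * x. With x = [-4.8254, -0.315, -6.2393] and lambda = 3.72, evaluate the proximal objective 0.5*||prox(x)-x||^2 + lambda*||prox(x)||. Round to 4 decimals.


Step 1: Compute ||x||.
||x|| = 7.8938
Step 2: Compute scaling factor.
scale = max(0, 1 - 3.72/7.8938) = 0.5287
Step 3: prox(x) = [-2.5514, -0.1666, -3.299]
||prox(x)|| = 4.1738
Step 4: Proximal objective.
0.5*||prox-x||^2 = 6.9192
lambda*||prox|| = 15.5265
Total = 22.4459


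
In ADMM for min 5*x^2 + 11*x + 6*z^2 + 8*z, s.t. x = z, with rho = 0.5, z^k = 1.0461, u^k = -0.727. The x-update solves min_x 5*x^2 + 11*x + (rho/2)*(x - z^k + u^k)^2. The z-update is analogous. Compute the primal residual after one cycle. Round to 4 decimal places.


ADMM iteration with rho = 0.5, z^k = 1.0461, u^k = -0.727
Step 1: x-update.
Minimize 5*x^2 + 11*x + (0.5/2)*(x - 1.0461 - 0.727)^2
FOC: (2*5 + 0.5)*x = -11 + 0.5*(1.0461 + 0.727)
x^{k+1} = -0.9632
Step 2: z-update.
Minimize 6*z^2 + 8*z + (0.5/2)*(-0.9632 - z - 0.727)^2
FOC: (2*6 + 0.5)*z = -8 + 0.5*(-0.9632 - 0.727)
z^{k+1} = -0.7076
Step 3: u-update.
u^{k+1} = -0.727 - 0.9632 + 0.7076 = -0.9826
Step 4: Primal residual = |-0.9632 + 0.7076| = 0.2556


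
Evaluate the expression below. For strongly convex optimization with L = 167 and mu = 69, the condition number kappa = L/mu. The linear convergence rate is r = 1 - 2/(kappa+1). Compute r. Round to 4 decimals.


Step 1: Compute the condition number.
kappa = L/mu = 167/69 = 2.4203
Step 2: Compute the convergence rate.
r = 1 - 2/(kappa + 1) = 1 - 2*mu/(L + mu) = (L - mu)/(L + mu) = 98/236 = 0.4153


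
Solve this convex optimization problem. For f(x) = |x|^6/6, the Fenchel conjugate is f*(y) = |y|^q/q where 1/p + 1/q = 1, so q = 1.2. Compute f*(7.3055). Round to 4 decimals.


The conjugate exponent q satisfies 1/p + 1/q = 1.
p = 6, so q = 6/(6 - 1) = 1.2
|y|^q = 7.3055^1.2 = 10.8738
f*(7.3055) = 10.8738 / 1.2 = 9.0615


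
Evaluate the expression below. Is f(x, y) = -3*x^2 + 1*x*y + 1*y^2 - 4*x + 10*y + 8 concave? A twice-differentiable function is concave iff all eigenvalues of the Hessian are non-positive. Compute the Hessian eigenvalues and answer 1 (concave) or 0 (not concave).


The Hessian of f(x,y) = -3*x^2 + 1*x*y + 1*y^2 - 4*x + 10*y + 8 is:
H = [[-6, 1], [1, 2]]
Trace = -6 + 2 = -4
Determinant = -6*2 - (1)^2 = -13
Discriminant = (-4)^2 - 4*-13 = 68.0
Eigenvalues: lambda_1 = -6.1231, lambda_2 = 2.1231
The function is not concave.

0


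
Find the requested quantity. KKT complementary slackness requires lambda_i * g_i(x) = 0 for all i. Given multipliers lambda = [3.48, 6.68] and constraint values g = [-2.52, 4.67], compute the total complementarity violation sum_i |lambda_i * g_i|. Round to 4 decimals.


KKT complementary slackness check:
lambda_1 * g_1 = 3.48 * -2.52 = -8.7696
lambda_2 * g_2 = 6.68 * 4.67 = 31.1956
Total violation = 8.7696 + 31.1956 = 39.9652


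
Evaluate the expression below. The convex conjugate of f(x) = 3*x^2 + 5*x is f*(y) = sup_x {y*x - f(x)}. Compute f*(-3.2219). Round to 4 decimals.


f*(y) = sup_x {y*x - a*x^2 - b*x} = sup_x {(y-b)*x - a*x^2}
FOC: (y - b) - 2a*x = 0 => x* = (y - b)/(2a)
x* = (-3.2219 - 5)/(2*3) = -1.3703
f*(-3.2219) = (y-b)^2/(4a) = (-3.2219 - 5)^2/(4*3)
= 67.5996/12 = 5.6333


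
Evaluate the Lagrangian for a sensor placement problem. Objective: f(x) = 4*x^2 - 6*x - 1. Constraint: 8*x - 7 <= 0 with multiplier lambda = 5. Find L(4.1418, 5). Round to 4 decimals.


Step 1: Evaluate f(x).
f(4.1418) = 4*4.1418^2 - 6*4.1418 - 1 = 42.7672
Step 2: Evaluate g(x).
g(4.1418) = 8*4.1418 - 7 = 26.1344
Step 3: Compute Lagrangian.
L = 42.7672 + 5*26.1344 = 173.4392


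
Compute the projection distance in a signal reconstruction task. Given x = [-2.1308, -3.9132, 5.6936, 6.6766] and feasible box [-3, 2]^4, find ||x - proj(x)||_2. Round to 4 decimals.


Project each component onto [-3, 2].
clip(-2.1308) = -2.1308, clip(-3.9132) = -3.0, clip(5.6936) = 2.0, clip(6.6766) = 2.0
Projection = [-2.1308, -3.0, 2.0, 2.0]
Squared diffs: [0.0, 0.8339, 13.6427, 21.8706]
Distance = sqrt(36.3472) = 6.0289


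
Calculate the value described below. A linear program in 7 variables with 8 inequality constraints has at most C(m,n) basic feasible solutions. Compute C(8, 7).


Each vertex corresponds to some choice of n active constraints out of m, so the number of vertices is at most C(m, n) = m! / (n!(m-n)!).
m = 8, n = 7
Numerator: 8 * 7 * 6 * 5 * 4 * 3 * 2
Denominator: 7! = 5040
C(8, 7) = 8


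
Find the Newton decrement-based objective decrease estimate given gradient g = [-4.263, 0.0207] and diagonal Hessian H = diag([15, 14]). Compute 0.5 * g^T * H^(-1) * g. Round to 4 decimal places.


Step 1: H is diagonal, so H^(-1) * g = [-0.2842, 0.0015].
Step 2: g^T H^(-1) g = sum_i g_i^2 / H_ii
  = (-4.263)^2/15 + (0.0207)^2/14
  = 1.2115 + 0.0 = 1.2116
Step 3: Objective decrease = 0.5 * g^T H^(-1) g = 0.6058


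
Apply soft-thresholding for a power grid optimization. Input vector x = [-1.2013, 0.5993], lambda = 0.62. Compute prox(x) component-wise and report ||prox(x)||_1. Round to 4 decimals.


Soft-thresholding with lambda = 0.62:
prox(-1.2013) = sign(-1.2013)*max(|-1.2013| - 0.62, 0) = -0.5813
prox(0.5993) = sign(0.5993)*max(|0.5993| - 0.62, 0) = 0.0
prox(x) = [-0.5813, 0.0]
||prox(x)||_1 = 0.5813 + 0.0 = 0.5813


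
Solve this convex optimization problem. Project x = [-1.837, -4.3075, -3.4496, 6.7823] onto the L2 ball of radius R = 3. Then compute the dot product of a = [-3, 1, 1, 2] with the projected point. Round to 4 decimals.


Step 1: Compute ||x|| (intermediates to 6 decimals).
||x|| = sqrt((-1.837)^2 + (-4.3075)^2 + (-3.4496)^2 + 6.7823^2) = 8.934677
Step 2: Project.
Since ||x|| > R, scale = R/||x|| = 3/8.934677 = 0.33577, proj(x) = scale * x
proj(x) = [-0.616809, -1.446329, -1.158272, 2.277293]
Step 3: Dot product.
a^T * proj(x) = -3*(-0.616809) + 1*(-1.446329) + 1*(-1.158272) + 2*2.277293 = 3.8004


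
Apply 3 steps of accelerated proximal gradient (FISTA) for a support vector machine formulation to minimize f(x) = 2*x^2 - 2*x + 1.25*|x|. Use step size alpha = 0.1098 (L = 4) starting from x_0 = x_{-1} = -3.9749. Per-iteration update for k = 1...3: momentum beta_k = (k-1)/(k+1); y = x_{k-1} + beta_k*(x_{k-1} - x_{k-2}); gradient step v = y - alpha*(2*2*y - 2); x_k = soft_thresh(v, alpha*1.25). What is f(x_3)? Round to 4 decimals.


FISTA on f(x) = 2*x^2 - 2*x + 1.25*|x|
L = 4, alpha = 0.1098
Iteration 1: beta = 0.0, y = -3.9749 + 0.0*(-3.9749 + 3.9749) = -3.9749
  grad(y) = -17.8996, v = y - alpha*grad = -2.0095
  prox(v) = soft_thresh(-2.0095, 0.1373) = -1.8723
Iteration 2: beta = 0.3333, y = -1.8723 + 0.3333*(-1.8723 + 3.9749) = -1.1714
  grad(y) = -6.6856, v = y - alpha*grad = -0.4373
  prox(v) = soft_thresh(-0.4373, 0.1373) = -0.3001
Iteration 3: beta = 0.5, y = -0.3001 + 0.5*(-0.3001 + 1.8723) = 0.486
  grad(y) = -0.0559, v = y - alpha*grad = 0.4922
  prox(v) = soft_thresh(0.4922, 0.1373) = 0.3549
f(x_3) = 2*0.3549^2 - 2*0.3549 + 1.25*|0.3549| = -0.0143
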